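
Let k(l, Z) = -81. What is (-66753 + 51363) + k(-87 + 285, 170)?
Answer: -15471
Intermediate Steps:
(-66753 + 51363) + k(-87 + 285, 170) = (-66753 + 51363) - 81 = -15390 - 81 = -15471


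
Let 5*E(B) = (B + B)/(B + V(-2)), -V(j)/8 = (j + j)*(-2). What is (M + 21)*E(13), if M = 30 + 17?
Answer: -104/15 ≈ -6.9333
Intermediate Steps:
V(j) = 32*j (V(j) = -8*(j + j)*(-2) = -8*2*j*(-2) = -(-32)*j = 32*j)
E(B) = 2*B/(5*(-64 + B)) (E(B) = ((B + B)/(B + 32*(-2)))/5 = ((2*B)/(B - 64))/5 = ((2*B)/(-64 + B))/5 = (2*B/(-64 + B))/5 = 2*B/(5*(-64 + B)))
M = 47
(M + 21)*E(13) = (47 + 21)*((2/5)*13/(-64 + 13)) = 68*((2/5)*13/(-51)) = 68*((2/5)*13*(-1/51)) = 68*(-26/255) = -104/15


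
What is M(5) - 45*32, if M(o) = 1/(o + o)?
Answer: -14399/10 ≈ -1439.9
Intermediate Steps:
M(o) = 1/(2*o)
M(5) - 45*32 = (½)/5 - 45*32 = (½)*(⅕) - 1440 = ⅒ - 1440 = -14399/10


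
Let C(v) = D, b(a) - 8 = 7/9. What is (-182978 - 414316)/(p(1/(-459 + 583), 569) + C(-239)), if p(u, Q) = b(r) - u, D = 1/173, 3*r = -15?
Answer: -115318357992/1694267 ≈ -68064.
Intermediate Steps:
r = -5 (r = (⅓)*(-15) = -5)
D = 1/173 ≈ 0.0057803
b(a) = 79/9 (b(a) = 8 + 7/9 = 79/9)
C(v) = 1/173
p(u, Q) = 79/9 - u
(-182978 - 414316)/(p(1/(-459 + 583), 569) + C(-239)) = (-182978 - 414316)/((79/9 - 1/(-459 + 583)) + 1/173) = -597294/((79/9 - 1/124) + 1/173) = -597294/(9787/1116 + 1/173) = -597294/1694267/193068 = -597294*193068/1694267 = -115318357992/1694267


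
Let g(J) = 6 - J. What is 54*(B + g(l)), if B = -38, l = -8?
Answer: -1296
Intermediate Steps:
54*(B + g(l)) = 54*(-38 + (6 - 1*(-8))) = 54*(-38 + (6 + 8)) = 54*(-38 + 14) = 54*(-24) = -1296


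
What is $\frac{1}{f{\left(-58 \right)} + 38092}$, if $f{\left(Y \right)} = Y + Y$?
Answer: $\frac{1}{37976} \approx 2.6332 \cdot 10^{-5}$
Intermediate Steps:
$f{\left(Y \right)} = 2 Y$
$\frac{1}{f{\left(-58 \right)} + 38092} = \frac{1}{2 \left(-58\right) + 38092} = \frac{1}{-116 + 38092} = \frac{1}{37976}$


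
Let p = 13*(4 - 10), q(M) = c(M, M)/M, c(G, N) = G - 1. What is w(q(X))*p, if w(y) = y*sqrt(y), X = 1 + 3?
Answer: -117*sqrt(3)/4 ≈ -50.662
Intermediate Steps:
c(G, N) = -1 + G
X = 4
q(M) = (-1 + M)/M
w(y) = y**(3/2)
p = -78 (p = 13*(-6) = -78)
w(q(X))*p = ((-1 + 4)/4)**(3/2)*(-78) = ((1/4)*3)**(3/2)*(-78) = (3/4)**(3/2)*(-78) = (3*sqrt(3)/8)*(-78) = -117*sqrt(3)/4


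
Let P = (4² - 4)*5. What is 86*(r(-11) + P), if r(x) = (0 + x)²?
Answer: 15566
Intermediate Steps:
r(x) = x²
P = 60 (P = (16 - 4)*5 = 12*5 = 60)
86*(r(-11) + P) = 86*((-11)² + 60) = 86*(121 + 60) = 86*181 = 15566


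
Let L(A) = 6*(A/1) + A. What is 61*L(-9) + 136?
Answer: -3707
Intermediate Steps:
L(A) = 7*A (L(A) = 6*(A*1) + A = 6*A + A = 7*A)
61*L(-9) + 136 = 61*(7*(-9)) + 136 = 61*(-63) + 136 = -3843 + 136 = -3707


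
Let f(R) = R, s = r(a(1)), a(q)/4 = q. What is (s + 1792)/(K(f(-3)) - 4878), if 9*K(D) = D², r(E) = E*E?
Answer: -1808/4877 ≈ -0.37072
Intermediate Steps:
a(q) = 4*q
r(E) = E²
s = 16 (s = (4*1)² = 4² = 16)
K(D) = D²/9
(s + 1792)/(K(f(-3)) - 4878) = (16 + 1792)/((⅑)*(-3)² - 4878) = 1808/((⅑)*9 - 4878) = 1808/(1 - 4878) = 1808/(-4877) = 1808*(-1/4877) = -1808/4877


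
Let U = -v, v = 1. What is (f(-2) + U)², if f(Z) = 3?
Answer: 4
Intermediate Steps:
U = -1 (U = -1*1 = -1)
(f(-2) + U)² = (3 - 1)² = 2² = 4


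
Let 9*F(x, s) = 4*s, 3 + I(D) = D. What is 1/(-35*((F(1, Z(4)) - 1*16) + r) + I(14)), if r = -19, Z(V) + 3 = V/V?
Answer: 9/11404 ≈ 0.00078920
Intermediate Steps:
I(D) = -3 + D
Z(V) = -2 (Z(V) = -3 + V/V = -3 + 1 = -2)
F(x, s) = 4*s/9 (F(x, s) = (4*s)/9 = 4*s/9)
1/(-35*((F(1, Z(4)) - 1*16) + r) + I(14)) = 1/(-35*(((4/9)*(-2) - 1*16) - 19) + (-3 + 14)) = 1/(-35*((-8/9 - 16) - 19) + 11) = 1/(-35*(-152/9 - 19) + 11) = 1/(-35*(-323/9) + 11) = 1/(11305/9 + 11) = 1/(11404/9) = 9/11404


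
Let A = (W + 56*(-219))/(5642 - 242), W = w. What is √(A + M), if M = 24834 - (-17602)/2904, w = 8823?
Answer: √10820053126/660 ≈ 157.61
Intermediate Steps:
W = 8823
A = -1147/1800 (A = (8823 + 56*(-219))/(5642 - 242) = (8823 - 12264)/5400 = -3441*1/5400 = -1147/1800 ≈ -0.63722)
M = 36067769/1452 (M = 24834 - (-17602)/2904 = 24834 - 1*(-8801/1452) = 24834 + 8801/1452 = 36067769/1452 ≈ 24840.)
√(A + M) = √(-1147/1800 + 36067769/1452) = √(5410026563/217800) = √10820053126/660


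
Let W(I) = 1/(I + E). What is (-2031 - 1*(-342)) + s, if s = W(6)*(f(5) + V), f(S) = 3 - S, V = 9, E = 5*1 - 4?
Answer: -1688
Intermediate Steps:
E = 1 (E = 5 - 4 = 1)
W(I) = 1/(1 + I) (W(I) = 1/(I + 1) = 1/(1 + I))
s = 1 (s = ((3 - 1*5) + 9)/(1 + 6) = ((3 - 5) + 9)/7 = (-2 + 9)/7 = (1/7)*7 = 1)
(-2031 - 1*(-342)) + s = (-2031 - 1*(-342)) + 1 = (-2031 + 342) + 1 = -1689 + 1 = -1688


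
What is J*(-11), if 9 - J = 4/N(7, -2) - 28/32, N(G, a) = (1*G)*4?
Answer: -5995/56 ≈ -107.05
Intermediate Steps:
N(G, a) = 4*G (N(G, a) = G*4 = 4*G)
J = 545/56 (J = 9 - (4/((4*7)) - 28/32) = 9 - (4/28 - 28*1/32) = 9 - (4*(1/28) - 7/8) = 9 - (1/7 - 7/8) = 9 - 1*(-41/56) = 9 + 41/56 = 545/56 ≈ 9.7321)
J*(-11) = (545/56)*(-11) = -5995/56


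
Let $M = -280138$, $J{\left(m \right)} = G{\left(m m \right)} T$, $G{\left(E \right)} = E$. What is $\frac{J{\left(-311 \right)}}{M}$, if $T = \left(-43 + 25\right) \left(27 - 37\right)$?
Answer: $- \frac{8704890}{140069} \approx -62.147$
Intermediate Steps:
$T = 180$ ($T = \left(-18\right) \left(-10\right) = 180$)
$J{\left(m \right)} = 180 m^{2}$ ($J{\left(m \right)} = m m 180 = m^{2} \cdot 180 = 180 m^{2}$)
$\frac{J{\left(-311 \right)}}{M} = \frac{180 \left(-311\right)^{2}}{-280138} = 180 \cdot 96721 \left(- \frac{1}{280138}\right) = 17409780 \left(- \frac{1}{280138}\right) = - \frac{8704890}{140069}$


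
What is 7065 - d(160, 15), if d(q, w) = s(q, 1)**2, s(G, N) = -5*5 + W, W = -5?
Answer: 6165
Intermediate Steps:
s(G, N) = -30 (s(G, N) = -5*5 - 5 = -25 - 5 = -30)
d(q, w) = 900 (d(q, w) = (-30)**2 = 900)
7065 - d(160, 15) = 7065 - 1*900 = 7065 - 900 = 6165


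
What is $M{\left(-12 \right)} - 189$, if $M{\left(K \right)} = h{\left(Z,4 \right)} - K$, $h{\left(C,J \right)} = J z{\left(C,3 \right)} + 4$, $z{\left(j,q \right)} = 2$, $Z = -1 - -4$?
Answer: $-165$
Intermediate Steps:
$Z = 3$ ($Z = -1 + 4 = 3$)
$h{\left(C,J \right)} = 4 + 2 J$ ($h{\left(C,J \right)} = J 2 + 4 = 2 J + 4 = 4 + 2 J$)
$M{\left(K \right)} = 12 - K$ ($M{\left(K \right)} = \left(4 + 2 \cdot 4\right) - K = \left(4 + 8\right) - K = 12 - K$)
$M{\left(-12 \right)} - 189 = \left(12 - -12\right) - 189 = \left(12 + 12\right) - 189 = 24 - 189 = -165$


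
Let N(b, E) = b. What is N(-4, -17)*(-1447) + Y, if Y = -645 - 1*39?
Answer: 5104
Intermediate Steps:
Y = -684 (Y = -645 - 39 = -684)
N(-4, -17)*(-1447) + Y = -4*(-1447) - 684 = 5788 - 684 = 5104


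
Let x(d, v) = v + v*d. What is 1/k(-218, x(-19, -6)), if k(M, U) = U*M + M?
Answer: -1/23762 ≈ -4.2084e-5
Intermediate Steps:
x(d, v) = v + d*v
k(M, U) = M + M*U (k(M, U) = M*U + M = M + M*U)
1/k(-218, x(-19, -6)) = 1/(-218*(1 - 6*(1 - 19))) = 1/(-218*(1 - 6*(-18))) = 1/(-218*(1 + 108)) = 1/(-218*109) = 1/(-23762) = -1/23762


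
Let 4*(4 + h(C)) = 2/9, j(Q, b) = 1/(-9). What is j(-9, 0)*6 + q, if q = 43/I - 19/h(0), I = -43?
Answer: 671/213 ≈ 3.1502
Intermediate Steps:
j(Q, b) = -⅑
h(C) = -71/18 (h(C) = -4 + (2/9)/4 = -4 + (2*(⅑))/4 = -4 + (¼)*(2/9) = -4 + 1/18 = -71/18)
q = 271/71 (q = 43/(-43) - 19/(-71/18) = 43*(-1/43) - 19*(-18/71) = -1 + 342/71 = 271/71 ≈ 3.8169)
j(-9, 0)*6 + q = -⅑*6 + 271/71 = -⅔ + 271/71 = 671/213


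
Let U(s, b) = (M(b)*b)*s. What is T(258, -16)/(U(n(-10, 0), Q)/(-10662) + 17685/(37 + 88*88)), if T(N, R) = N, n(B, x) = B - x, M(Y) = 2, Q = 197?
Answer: 10701971838/109607305 ≈ 97.639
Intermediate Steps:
U(s, b) = 2*b*s (U(s, b) = (2*b)*s = 2*b*s)
T(258, -16)/(U(n(-10, 0), Q)/(-10662) + 17685/(37 + 88*88)) = 258/((2*197*(-10 - 1*0))/(-10662) + 17685/(37 + 88*88)) = 258/((2*197*(-10 + 0))*(-1/10662) + 17685/(37 + 7744)) = 258/((2*197*(-10))*(-1/10662) + 17685/7781) = 258/(-3940*(-1/10662) + 17685*(1/7781)) = 258/(1970/5331 + 17685/7781) = 258/(109607305/41480511) = 258*(41480511/109607305) = 10701971838/109607305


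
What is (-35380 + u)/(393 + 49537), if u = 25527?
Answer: -9853/49930 ≈ -0.19734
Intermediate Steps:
(-35380 + u)/(393 + 49537) = (-35380 + 25527)/(393 + 49537) = -9853/49930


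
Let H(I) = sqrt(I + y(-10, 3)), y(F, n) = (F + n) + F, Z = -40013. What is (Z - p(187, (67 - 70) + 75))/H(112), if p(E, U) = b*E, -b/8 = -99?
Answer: -188117*sqrt(95)/95 ≈ -19300.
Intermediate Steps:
b = 792 (b = -8*(-99) = 792)
p(E, U) = 792*E
y(F, n) = n + 2*F
H(I) = sqrt(-17 + I) (H(I) = sqrt(I + (3 + 2*(-10))) = sqrt(I + (3 - 20)) = sqrt(I - 17) = sqrt(-17 + I))
(Z - p(187, (67 - 70) + 75))/H(112) = (-40013 - 792*187)/(sqrt(-17 + 112)) = (-40013 - 1*148104)/(sqrt(95)) = (-40013 - 148104)*(sqrt(95)/95) = -188117*sqrt(95)/95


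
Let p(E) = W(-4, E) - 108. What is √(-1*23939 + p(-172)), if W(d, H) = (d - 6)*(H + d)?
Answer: I*√22287 ≈ 149.29*I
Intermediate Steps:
W(d, H) = (-6 + d)*(H + d)
p(E) = -68 - 10*E (p(E) = ((-4)² - 6*E - 6*(-4) + E*(-4)) - 108 = (16 - 6*E + 24 - 4*E) - 108 = (40 - 10*E) - 108 = -68 - 10*E)
√(-1*23939 + p(-172)) = √(-1*23939 + (-68 - 10*(-172))) = √(-23939 + (-68 + 1720)) = √(-23939 + 1652) = √(-22287) = I*√22287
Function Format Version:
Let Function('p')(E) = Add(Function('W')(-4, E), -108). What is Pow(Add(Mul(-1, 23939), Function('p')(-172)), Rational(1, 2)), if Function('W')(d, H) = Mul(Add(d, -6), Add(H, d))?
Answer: Mul(I, Pow(22287, Rational(1, 2))) ≈ Mul(149.29, I)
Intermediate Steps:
Function('W')(d, H) = Mul(Add(-6, d), Add(H, d))
Function('p')(E) = Add(-68, Mul(-10, E)) (Function('p')(E) = Add(Add(Pow(-4, 2), Mul(-6, E), Mul(-6, -4), Mul(E, -4)), -108) = Add(Add(16, Mul(-6, E), 24, Mul(-4, E)), -108) = Add(Add(40, Mul(-10, E)), -108) = Add(-68, Mul(-10, E)))
Pow(Add(Mul(-1, 23939), Function('p')(-172)), Rational(1, 2)) = Pow(Add(Mul(-1, 23939), Add(-68, Mul(-10, -172))), Rational(1, 2)) = Pow(Add(-23939, Add(-68, 1720)), Rational(1, 2)) = Pow(Add(-23939, 1652), Rational(1, 2)) = Pow(-22287, Rational(1, 2)) = Mul(I, Pow(22287, Rational(1, 2)))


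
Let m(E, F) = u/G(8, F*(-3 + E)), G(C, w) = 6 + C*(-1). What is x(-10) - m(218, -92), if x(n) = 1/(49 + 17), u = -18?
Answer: -593/66 ≈ -8.9848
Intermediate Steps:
G(C, w) = 6 - C
m(E, F) = 9 (m(E, F) = -18/(6 - 1*8) = -18/(6 - 8) = -18/(-2) = -18*(-½) = 9)
x(n) = 1/66
x(-10) - m(218, -92) = 1/66 - 1*9 = 1/66 - 9 = -593/66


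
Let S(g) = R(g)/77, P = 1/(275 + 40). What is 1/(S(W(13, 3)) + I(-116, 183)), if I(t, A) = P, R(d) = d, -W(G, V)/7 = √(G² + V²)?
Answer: -38115/17661929 - 1091475*√178/17661929 ≈ -0.82665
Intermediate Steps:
W(G, V) = -7*√(G² + V²)
P = 1/315 ≈ 0.0031746
I(t, A) = 1/315
S(g) = g/77
1/(S(W(13, 3)) + I(-116, 183)) = 1/((-7*√(13² + 3²))/77 + 1/315) = 1/((-7*√(169 + 9))/77 + 1/315) = 1/((-7*√178)/77 + 1/315) = 1/(-√178/11 + 1/315) = 1/(1/315 - √178/11)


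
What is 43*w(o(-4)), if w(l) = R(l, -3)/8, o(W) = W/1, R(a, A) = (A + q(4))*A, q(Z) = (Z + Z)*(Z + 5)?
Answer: -8901/8 ≈ -1112.6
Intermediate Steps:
q(Z) = 2*Z*(5 + Z) (q(Z) = (2*Z)*(5 + Z) = 2*Z*(5 + Z))
R(a, A) = A*(72 + A) (R(a, A) = (A + 2*4*(5 + 4))*A = (A + 2*4*9)*A = (A + 72)*A = (72 + A)*A = A*(72 + A))
o(W) = W (o(W) = W*1 = W)
w(l) = -207/8 (w(l) = -3*(72 - 3)/8 = -3*69*(1/8) = -207*1/8 = -207/8)
43*w(o(-4)) = 43*(-207/8) = -8901/8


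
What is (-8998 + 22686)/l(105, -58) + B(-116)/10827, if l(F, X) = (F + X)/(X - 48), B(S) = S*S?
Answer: -15708565024/508869 ≈ -30870.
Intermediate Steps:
B(S) = S**2
l(F, X) = (F + X)/(-48 + X)
(-8998 + 22686)/l(105, -58) + B(-116)/10827 = (-8998 + 22686)/(((105 - 58)/(-48 - 58))) + (-116)**2/10827 = 13688/((47/(-106))) + 13456*(1/10827) = 13688/((-1/106*47)) + 13456/10827 = 13688/(-47/106) + 13456/10827 = 13688*(-106/47) + 13456/10827 = -1450928/47 + 13456/10827 = -15708565024/508869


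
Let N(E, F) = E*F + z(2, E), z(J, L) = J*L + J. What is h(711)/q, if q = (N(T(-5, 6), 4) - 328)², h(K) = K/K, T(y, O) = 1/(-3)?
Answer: 1/107584 ≈ 9.2951e-6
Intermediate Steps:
z(J, L) = J + J*L
T(y, O) = -⅓
N(E, F) = 2 + 2*E + E*F (N(E, F) = E*F + 2*(1 + E) = E*F + (2 + 2*E) = 2 + 2*E + E*F)
h(K) = 1
q = 107584 (q = ((2 + 2*(-⅓) - ⅓*4) - 328)² = ((2 - ⅔ - 4/3) - 328)² = (0 - 328)² = (-328)² = 107584)
h(711)/q = 1/107584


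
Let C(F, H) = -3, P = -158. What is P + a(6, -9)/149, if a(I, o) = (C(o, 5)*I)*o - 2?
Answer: -23382/149 ≈ -156.93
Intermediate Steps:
a(I, o) = -2 - 3*I*o (a(I, o) = (-3*I)*o - 2 = -3*I*o - 2 = -2 - 3*I*o)
P + a(6, -9)/149 = -158 + (-2 - 3*6*(-9))/149 = -158 + (-2 + 162)/149 = -158 + (1/149)*160 = -158 + 160/149 = -23382/149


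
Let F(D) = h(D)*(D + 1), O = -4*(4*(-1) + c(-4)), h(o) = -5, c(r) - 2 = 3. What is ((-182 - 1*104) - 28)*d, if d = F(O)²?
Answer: -70650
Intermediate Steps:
c(r) = 5 (c(r) = 2 + 3 = 5)
O = -4 (O = -4*(4*(-1) + 5) = -4*(-4 + 5) = -4*1 = -4)
F(D) = -5 - 5*D (F(D) = -5*(D + 1) = -5*(1 + D) = -5 - 5*D)
d = 225 (d = (-5 - 5*(-4))² = (-5 + 20)² = 15² = 225)
((-182 - 1*104) - 28)*d = ((-182 - 1*104) - 28)*225 = ((-182 - 104) - 28)*225 = (-286 - 28)*225 = -314*225 = -70650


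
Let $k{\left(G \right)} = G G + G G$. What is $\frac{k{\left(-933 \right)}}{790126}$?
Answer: $\frac{870489}{395063} \approx 2.2034$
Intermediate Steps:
$k{\left(G \right)} = 2 G^{2}$ ($k{\left(G \right)} = G^{2} + G^{2} = 2 G^{2}$)
$\frac{k{\left(-933 \right)}}{790126} = \frac{2 \left(-933\right)^{2}}{790126} = 2 \cdot 870489 \cdot \frac{1}{790126} = 1740978 \cdot \frac{1}{790126} = \frac{870489}{395063}$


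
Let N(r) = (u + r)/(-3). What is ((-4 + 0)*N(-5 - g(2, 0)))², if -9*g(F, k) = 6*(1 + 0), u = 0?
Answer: 2704/81 ≈ 33.383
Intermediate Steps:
g(F, k) = -⅔ (g(F, k) = -2*(1 + 0)/3 = -2/3 = -⅑*6 = -⅔)
N(r) = -r/3 (N(r) = (0 + r)/(-3) = r*(-⅓) = -r/3)
((-4 + 0)*N(-5 - g(2, 0)))² = ((-4 + 0)*(-(-5 - 1*(-⅔))/3))² = (-(-4)*(-5 + ⅔)/3)² = (-(-4)*(-13)/(3*3))² = (-4*13/9)² = (-52/9)² = 2704/81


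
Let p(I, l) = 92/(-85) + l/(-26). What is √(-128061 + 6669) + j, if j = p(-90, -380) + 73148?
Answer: 80843494/1105 + 12*I*√843 ≈ 73162.0 + 348.41*I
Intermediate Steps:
p(I, l) = -92/85 - l/26 (p(I, l) = 92*(-1/85) + l*(-1/26) = -92/85 - l/26)
j = 80843494/1105 (j = (-92/85 - 1/26*(-380)) + 73148 = (-92/85 + 190/13) + 73148 = 14954/1105 + 73148 = 80843494/1105 ≈ 73162.)
√(-128061 + 6669) + j = √(-128061 + 6669) + 80843494/1105 = √(-121392) + 80843494/1105 = 12*I*√843 + 80843494/1105 = 80843494/1105 + 12*I*√843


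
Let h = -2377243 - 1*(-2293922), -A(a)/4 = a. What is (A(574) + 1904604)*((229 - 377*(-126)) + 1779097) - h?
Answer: 3475189602345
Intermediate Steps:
A(a) = -4*a
h = -83321 (h = -2377243 + 2293922 = -83321)
(A(574) + 1904604)*((229 - 377*(-126)) + 1779097) - h = (-4*574 + 1904604)*((229 - 377*(-126)) + 1779097) - 1*(-83321) = (-2296 + 1904604)*((229 + 47502) + 1779097) + 83321 = 1902308*(47731 + 1779097) + 83321 = 1902308*1826828 + 83321 = 3475189519024 + 83321 = 3475189602345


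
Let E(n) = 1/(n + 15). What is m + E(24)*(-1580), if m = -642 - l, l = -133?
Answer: -21431/39 ≈ -549.51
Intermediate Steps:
E(n) = 1/(15 + n)
m = -509 (m = -642 - 1*(-133) = -642 + 133 = -509)
m + E(24)*(-1580) = -509 - 1580/(15 + 24) = -509 - 1580/39 = -21431/39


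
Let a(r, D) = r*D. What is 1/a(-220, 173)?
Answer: -1/38060 ≈ -2.6274e-5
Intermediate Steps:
a(r, D) = D*r
1/a(-220, 173) = 1/(173*(-220)) = 1/(-38060) = -1/38060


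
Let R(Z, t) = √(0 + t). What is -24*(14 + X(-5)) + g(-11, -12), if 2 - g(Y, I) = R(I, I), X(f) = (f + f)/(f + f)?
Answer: -358 - 2*I*√3 ≈ -358.0 - 3.4641*I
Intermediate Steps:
X(f) = 1 (X(f) = (2*f)/((2*f)) = (2*f)*(1/(2*f)) = 1)
R(Z, t) = √t
g(Y, I) = 2 - √I
-24*(14 + X(-5)) + g(-11, -12) = -24*(14 + 1) + (2 - √(-12)) = -24*15 + (2 - 2*I*√3) = -360 + (2 - 2*I*√3) = -358 - 2*I*√3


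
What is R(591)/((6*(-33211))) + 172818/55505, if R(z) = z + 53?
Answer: 17200503184/5530129665 ≈ 3.1103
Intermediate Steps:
R(z) = 53 + z
R(591)/((6*(-33211))) + 172818/55505 = (53 + 591)/((6*(-33211))) + 172818/55505 = 644/(-199266) + 172818*(1/55505) = 644*(-1/199266) + 172818/55505 = -322/99633 + 172818/55505 = 17200503184/5530129665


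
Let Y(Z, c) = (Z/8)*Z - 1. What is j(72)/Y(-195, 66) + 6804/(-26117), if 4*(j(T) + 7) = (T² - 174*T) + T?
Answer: -13060732/20263061 ≈ -0.64456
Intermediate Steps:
j(T) = -7 - 173*T/4 + T²/4 (j(T) = -7 + ((T² - 174*T) + T)/4 = -7 + (T² - 173*T)/4 = -7 + (-173*T/4 + T²/4) = -7 - 173*T/4 + T²/4)
Y(Z, c) = -1 + Z²/8 (Y(Z, c) = (Z*(⅛))*Z - 1 = (Z/8)*Z - 1 = Z²/8 - 1 = -1 + Z²/8)
j(72)/Y(-195, 66) + 6804/(-26117) = (-7 - 173/4*72 + (¼)*72²)/(-1 + (⅛)*(-195)²) + 6804/(-26117) = (-7 - 3114 + (¼)*5184)/(-1 + (⅛)*38025) + 6804*(-1/26117) = (-7 - 3114 + 1296)/(-1 + 38025/8) - 972/3731 = -1825/38017/8 - 972/3731 = -1825*8/38017 - 972/3731 = -14600/38017 - 972/3731 = -13060732/20263061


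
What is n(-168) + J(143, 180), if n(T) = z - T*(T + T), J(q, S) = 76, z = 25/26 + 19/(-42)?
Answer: -15389417/273 ≈ -56372.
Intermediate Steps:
z = 139/273 (z = 25*(1/26) + 19*(-1/42) = 25/26 - 19/42 = 139/273 ≈ 0.50916)
n(T) = 139/273 - 2*T**2 (n(T) = 139/273 - T*(T + T) = 139/273 - T*2*T = 139/273 - 2*T**2)
n(-168) + J(143, 180) = (139/273 - 2*(-168)**2) + 76 = (139/273 - 2*28224) + 76 = (139/273 - 56448) + 76 = -15410165/273 + 76 = -15389417/273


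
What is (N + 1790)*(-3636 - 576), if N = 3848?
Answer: -23747256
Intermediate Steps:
(N + 1790)*(-3636 - 576) = (3848 + 1790)*(-3636 - 576) = 5638*(-4212) = -23747256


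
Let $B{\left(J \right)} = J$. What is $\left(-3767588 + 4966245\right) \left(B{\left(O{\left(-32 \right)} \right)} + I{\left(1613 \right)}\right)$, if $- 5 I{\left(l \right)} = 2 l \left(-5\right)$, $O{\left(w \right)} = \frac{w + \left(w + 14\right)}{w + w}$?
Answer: $\frac{123769725849}{32} \approx 3.8678 \cdot 10^{9}$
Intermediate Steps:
$O{\left(w \right)} = \frac{14 + 2 w}{2 w}$ ($O{\left(w \right)} = \frac{w + \left(14 + w\right)}{2 w} = \left(14 + 2 w\right) \frac{1}{2 w} = \frac{14 + 2 w}{2 w}$)
$I{\left(l \right)} = 2 l$ ($I{\left(l \right)} = - \frac{2 l \left(-5\right)}{5} = - \frac{\left(-10\right) l}{5} = 2 l$)
$\left(-3767588 + 4966245\right) \left(B{\left(O{\left(-32 \right)} \right)} + I{\left(1613 \right)}\right) = \left(-3767588 + 4966245\right) \left(\frac{7 - 32}{-32} + 2 \cdot 1613\right) = 1198657 \left(\left(- \frac{1}{32}\right) \left(-25\right) + 3226\right) = 1198657 \left(\frac{25}{32} + 3226\right) = 1198657 \cdot \frac{103257}{32} = \frac{123769725849}{32}$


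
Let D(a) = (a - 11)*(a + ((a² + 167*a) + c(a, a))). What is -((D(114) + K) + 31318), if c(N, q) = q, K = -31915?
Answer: -3322389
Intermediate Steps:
D(a) = (-11 + a)*(a² + 169*a) (D(a) = (a - 11)*(a + ((a² + 167*a) + a)) = (-11 + a)*(a + (a² + 168*a)) = (-11 + a)*(a² + 169*a))
-((D(114) + K) + 31318) = -((114*(-1859 + 114² + 158*114) - 31915) + 31318) = -((114*(-1859 + 12996 + 18012) - 31915) + 31318) = -((114*29149 - 31915) + 31318) = -((3322986 - 31915) + 31318) = -(3291071 + 31318) = -1*3322389 = -3322389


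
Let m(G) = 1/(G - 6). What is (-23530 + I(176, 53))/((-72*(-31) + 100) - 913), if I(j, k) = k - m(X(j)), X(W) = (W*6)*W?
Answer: -4363200451/263721150 ≈ -16.545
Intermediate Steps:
X(W) = 6*W² (X(W) = (6*W)*W = 6*W²)
m(G) = 1/(-6 + G)
I(j, k) = k - 1/(-6 + 6*j²)
(-23530 + I(176, 53))/((-72*(-31) + 100) - 913) = (-23530 + (-⅙ + 53*(-1 + 176²))/(-1 + 176²))/((-72*(-31) + 100) - 913) = (-23530 + (-⅙ + 53*(-1 + 30976))/(-1 + 30976))/((2232 + 100) - 913) = (-23530 + (-⅙ + 53*30975)/30975)/(2332 - 913) = (-23530 + (-⅙ + 1641675)/30975)/1419 = (-23530 + (1/30975)*(9850049/6))*(1/1419) = (-23530 + 9850049/185850)*(1/1419) = -4363200451/185850*1/1419 = -4363200451/263721150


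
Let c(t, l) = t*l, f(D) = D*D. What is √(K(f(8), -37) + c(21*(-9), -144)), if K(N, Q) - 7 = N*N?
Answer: √31319 ≈ 176.97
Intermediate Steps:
f(D) = D²
K(N, Q) = 7 + N² (K(N, Q) = 7 + N*N = 7 + N²)
c(t, l) = l*t
√(K(f(8), -37) + c(21*(-9), -144)) = √((7 + (8²)²) - 3024*(-9)) = √((7 + 64²) - 144*(-189)) = √((7 + 4096) + 27216) = √(4103 + 27216) = √31319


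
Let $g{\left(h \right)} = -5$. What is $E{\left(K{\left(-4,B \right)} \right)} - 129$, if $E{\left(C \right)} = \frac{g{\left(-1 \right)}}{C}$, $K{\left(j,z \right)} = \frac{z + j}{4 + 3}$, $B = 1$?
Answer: $- \frac{352}{3} \approx -117.33$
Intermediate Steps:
$K{\left(j,z \right)} = \frac{j}{7} + \frac{z}{7}$ ($K{\left(j,z \right)} = \frac{j + z}{7} = \left(j + z\right) \frac{1}{7} = \frac{j}{7} + \frac{z}{7}$)
$E{\left(C \right)} = - \frac{5}{C}$
$E{\left(K{\left(-4,B \right)} \right)} - 129 = - \frac{5}{\frac{1}{7} \left(-4\right) + \frac{1}{7} \cdot 1} - 129 = - \frac{5}{- \frac{4}{7} + \frac{1}{7}} - 129 = - \frac{5}{- \frac{3}{7}} - 129 = \left(-5\right) \left(- \frac{7}{3}\right) - 129 = \frac{35}{3} - 129 = - \frac{352}{3}$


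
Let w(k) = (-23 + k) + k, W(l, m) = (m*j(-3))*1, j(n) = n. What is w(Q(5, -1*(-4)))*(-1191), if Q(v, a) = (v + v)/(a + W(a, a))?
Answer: 60741/2 ≈ 30371.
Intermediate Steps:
W(l, m) = -3*m (W(l, m) = (m*(-3))*1 = -3*m*1 = -3*m)
Q(v, a) = -v/a (Q(v, a) = (v + v)/(a - 3*a) = (2*v)/((-2*a)) = (2*v)*(-1/(2*a)) = -v/a)
w(k) = -23 + 2*k
w(Q(5, -1*(-4)))*(-1191) = (-23 + 2*(-1*5/(-1*(-4))))*(-1191) = (-23 + 2*(-1*5/4))*(-1191) = (-23 + 2*(-1*5*¼))*(-1191) = (-23 + 2*(-5/4))*(-1191) = (-23 - 5/2)*(-1191) = -51/2*(-1191) = 60741/2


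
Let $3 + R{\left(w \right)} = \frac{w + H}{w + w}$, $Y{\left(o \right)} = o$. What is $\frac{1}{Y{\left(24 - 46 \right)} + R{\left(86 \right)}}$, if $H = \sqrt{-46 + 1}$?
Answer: $- \frac{724808}{17757841} - \frac{516 i \sqrt{5}}{17757841} \approx -0.040816 - 6.4975 \cdot 10^{-5} i$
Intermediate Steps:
$H = 3 i \sqrt{5}$ ($H = \sqrt{-45} = 3 i \sqrt{5} \approx 6.7082 i$)
$R{\left(w \right)} = -3 + \frac{w + 3 i \sqrt{5}}{2 w}$ ($R{\left(w \right)} = -3 + \frac{w + 3 i \sqrt{5}}{w + w} = -3 + \frac{w + 3 i \sqrt{5}}{2 w}$)
$\frac{1}{Y{\left(24 - 46 \right)} + R{\left(86 \right)}} = \frac{1}{\left(24 - 46\right) + \frac{\left(-5\right) 86 + 3 i \sqrt{5}}{2 \cdot 86}} = \frac{1}{\left(24 - 46\right) + \frac{1}{2} \cdot \frac{1}{86} \left(-430 + 3 i \sqrt{5}\right)} = \frac{1}{-22 - \left(\frac{5}{2} - \frac{3 i \sqrt{5}}{172}\right)} = \frac{1}{- \frac{49}{2} + \frac{3 i \sqrt{5}}{172}}$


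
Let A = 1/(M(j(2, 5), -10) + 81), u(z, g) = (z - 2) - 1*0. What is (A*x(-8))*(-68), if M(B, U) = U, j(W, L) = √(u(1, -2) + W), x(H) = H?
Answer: 544/71 ≈ 7.6620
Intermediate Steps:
u(z, g) = -2 + z (u(z, g) = (-2 + z) + 0 = -2 + z)
j(W, L) = √(-1 + W) (j(W, L) = √((-2 + 1) + W) = √(-1 + W))
A = 1/71 (A = 1/(-10 + 81) = 1/71 ≈ 0.014085)
(A*x(-8))*(-68) = ((1/71)*(-8))*(-68) = -8/71*(-68) = 544/71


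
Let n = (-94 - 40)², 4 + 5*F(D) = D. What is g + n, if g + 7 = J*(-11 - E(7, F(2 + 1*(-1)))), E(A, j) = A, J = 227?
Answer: 13863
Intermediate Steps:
F(D) = -⅘ + D/5
n = 17956 (n = (-134)² = 17956)
g = -4093 (g = -7 + 227*(-11 - 1*7) = -7 + 227*(-11 - 7) = -7 + 227*(-18) = -7 - 4086 = -4093)
g + n = -4093 + 17956 = 13863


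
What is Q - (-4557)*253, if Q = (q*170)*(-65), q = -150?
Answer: 2810421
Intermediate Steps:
Q = 1657500 (Q = -150*170*(-65) = -25500*(-65) = 1657500)
Q - (-4557)*253 = 1657500 - (-4557)*253 = 1657500 - 1*(-1152921) = 1657500 + 1152921 = 2810421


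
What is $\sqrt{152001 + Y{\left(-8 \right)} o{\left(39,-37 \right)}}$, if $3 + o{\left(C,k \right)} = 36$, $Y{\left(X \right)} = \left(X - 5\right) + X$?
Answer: $18 \sqrt{467} \approx 388.98$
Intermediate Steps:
$Y{\left(X \right)} = -5 + 2 X$ ($Y{\left(X \right)} = \left(-5 + X\right) + X = -5 + 2 X$)
$o{\left(C,k \right)} = 33$ ($o{\left(C,k \right)} = -3 + 36 = 33$)
$\sqrt{152001 + Y{\left(-8 \right)} o{\left(39,-37 \right)}} = \sqrt{152001 + \left(-5 + 2 \left(-8\right)\right) 33} = \sqrt{152001 + \left(-5 - 16\right) 33} = \sqrt{152001 - 693} = \sqrt{151308} = 18 \sqrt{467}$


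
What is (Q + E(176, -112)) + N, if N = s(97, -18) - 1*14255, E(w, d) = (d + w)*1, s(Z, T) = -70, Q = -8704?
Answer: -22965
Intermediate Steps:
E(w, d) = d + w
N = -14325 (N = -70 - 1*14255 = -70 - 14255 = -14325)
(Q + E(176, -112)) + N = (-8704 + (-112 + 176)) - 14325 = (-8704 + 64) - 14325 = -8640 - 14325 = -22965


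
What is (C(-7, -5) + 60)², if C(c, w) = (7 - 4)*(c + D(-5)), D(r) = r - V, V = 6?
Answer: 36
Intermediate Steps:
D(r) = -6 + r (D(r) = r - 1*6 = r - 6 = -6 + r)
C(c, w) = -33 + 3*c (C(c, w) = (7 - 4)*(c + (-6 - 5)) = 3*(c - 11) = 3*(-11 + c) = -33 + 3*c)
(C(-7, -5) + 60)² = ((-33 + 3*(-7)) + 60)² = ((-33 - 21) + 60)² = (-54 + 60)² = 6² = 36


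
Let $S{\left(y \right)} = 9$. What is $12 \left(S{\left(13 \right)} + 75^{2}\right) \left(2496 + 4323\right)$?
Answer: $461018952$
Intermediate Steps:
$12 \left(S{\left(13 \right)} + 75^{2}\right) \left(2496 + 4323\right) = 12 \left(9 + 75^{2}\right) \left(2496 + 4323\right) = 12 \left(9 + 5625\right) 6819 = 12 \cdot 5634 \cdot 6819 = 12 \cdot 38418246 = 461018952$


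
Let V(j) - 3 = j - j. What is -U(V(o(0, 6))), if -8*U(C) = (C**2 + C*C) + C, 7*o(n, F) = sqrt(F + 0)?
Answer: 21/8 ≈ 2.6250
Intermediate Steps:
o(n, F) = sqrt(F)/7 (o(n, F) = sqrt(F + 0)/7 = sqrt(F)/7)
V(j) = 3 (V(j) = 3 + (j - j) = 3 + 0 = 3)
U(C) = -C**2/4 - C/8 (U(C) = -((C**2 + C*C) + C)/8 = -((C**2 + C**2) + C)/8 = -(2*C**2 + C)/8 = -(C + 2*C**2)/8 = -C**2/4 - C/8)
-U(V(o(0, 6))) = -(-1)*3*(1 + 2*3)/8 = -(-1)*3*(1 + 6)/8 = -(-1)*3*7/8 = -1*(-21/8) = 21/8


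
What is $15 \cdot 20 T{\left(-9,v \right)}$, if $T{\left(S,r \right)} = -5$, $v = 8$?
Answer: $-1500$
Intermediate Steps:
$15 \cdot 20 T{\left(-9,v \right)} = 15 \cdot 20 \left(-5\right) = 300 \left(-5\right) = -1500$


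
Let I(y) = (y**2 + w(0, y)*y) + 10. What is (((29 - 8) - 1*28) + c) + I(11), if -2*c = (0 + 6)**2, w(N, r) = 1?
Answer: 117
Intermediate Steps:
c = -18 (c = -(0 + 6)**2/2 = -1/2*6**2 = -1/2*36 = -18)
I(y) = 10 + y + y**2 (I(y) = (y**2 + 1*y) + 10 = (y**2 + y) + 10 = (y + y**2) + 10 = 10 + y + y**2)
(((29 - 8) - 1*28) + c) + I(11) = (((29 - 8) - 1*28) - 18) + (10 + 11 + 11**2) = ((21 - 28) - 18) + (10 + 11 + 121) = (-7 - 18) + 142 = -25 + 142 = 117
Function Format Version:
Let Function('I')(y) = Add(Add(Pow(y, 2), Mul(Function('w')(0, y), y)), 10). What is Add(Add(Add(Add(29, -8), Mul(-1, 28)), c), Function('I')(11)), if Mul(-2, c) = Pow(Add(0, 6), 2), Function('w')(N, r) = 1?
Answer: 117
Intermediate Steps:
c = -18 (c = Mul(Rational(-1, 2), Pow(Add(0, 6), 2)) = Mul(Rational(-1, 2), Pow(6, 2)) = Mul(Rational(-1, 2), 36) = -18)
Function('I')(y) = Add(10, y, Pow(y, 2)) (Function('I')(y) = Add(Add(Pow(y, 2), Mul(1, y)), 10) = Add(Add(Pow(y, 2), y), 10) = Add(Add(y, Pow(y, 2)), 10) = Add(10, y, Pow(y, 2)))
Add(Add(Add(Add(29, -8), Mul(-1, 28)), c), Function('I')(11)) = Add(Add(Add(Add(29, -8), Mul(-1, 28)), -18), Add(10, 11, Pow(11, 2))) = Add(Add(Add(21, -28), -18), Add(10, 11, 121)) = Add(Add(-7, -18), 142) = Add(-25, 142) = 117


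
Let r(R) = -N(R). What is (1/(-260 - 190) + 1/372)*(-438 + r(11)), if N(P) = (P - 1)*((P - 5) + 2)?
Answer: -3367/13950 ≈ -0.24136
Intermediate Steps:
N(P) = (-1 + P)*(-3 + P) (N(P) = (-1 + P)*((-5 + P) + 2) = (-1 + P)*(-3 + P))
r(R) = -3 - R**2 + 4*R (r(R) = -(3 + R**2 - 4*R) = -3 - R**2 + 4*R)
(1/(-260 - 190) + 1/372)*(-438 + r(11)) = (1/(-260 - 190) + 1/372)*(-438 + (-3 - 1*11**2 + 4*11)) = (1/(-450) + 1/372)*(-438 + (-3 - 1*121 + 44)) = (-1/450 + 1/372)*(-438 + (-3 - 121 + 44)) = 13*(-438 - 80)/27900 = (13/27900)*(-518) = -3367/13950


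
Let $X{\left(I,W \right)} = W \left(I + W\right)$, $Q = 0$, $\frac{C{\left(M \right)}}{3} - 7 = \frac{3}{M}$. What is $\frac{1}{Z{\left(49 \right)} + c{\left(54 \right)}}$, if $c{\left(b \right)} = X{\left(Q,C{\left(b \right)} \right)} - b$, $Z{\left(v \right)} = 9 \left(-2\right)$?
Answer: $\frac{36}{13537} \approx 0.0026594$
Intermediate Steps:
$C{\left(M \right)} = 21 + \frac{9}{M}$ ($C{\left(M \right)} = 21 + 3 \frac{3}{M} = 21 + \frac{9}{M}$)
$Z{\left(v \right)} = -18$
$c{\left(b \right)} = \left(21 + \frac{9}{b}\right)^{2} - b$ ($c{\left(b \right)} = \left(21 + \frac{9}{b}\right) \left(0 + \left(21 + \frac{9}{b}\right)\right) - b = \left(21 + \frac{9}{b}\right) \left(21 + \frac{9}{b}\right) - b = \left(21 + \frac{9}{b}\right)^{2} - b$)
$\frac{1}{Z{\left(49 \right)} + c{\left(54 \right)}} = \frac{1}{-18 - \left(54 - \frac{9 \left(3 + 7 \cdot 54\right)^{2}}{2916}\right)} = \frac{1}{-18 - \left(54 - \frac{\left(3 + 378\right)^{2}}{324}\right)} = \frac{1}{-18 - \left(54 - \frac{381^{2}}{324}\right)} = \frac{1}{-18 - \left(54 - \frac{16129}{36}\right)} = \frac{1}{-18 + \left(-54 + \frac{16129}{36}\right)} = \frac{1}{-18 + \frac{14185}{36}} = \frac{1}{\frac{13537}{36}} = \frac{36}{13537}$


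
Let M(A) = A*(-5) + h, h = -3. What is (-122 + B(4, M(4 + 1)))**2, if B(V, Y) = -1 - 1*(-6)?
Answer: 13689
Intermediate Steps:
M(A) = -3 - 5*A (M(A) = A*(-5) - 3 = -5*A - 3 = -3 - 5*A)
B(V, Y) = 5 (B(V, Y) = -1 + 6 = 5)
(-122 + B(4, M(4 + 1)))**2 = (-122 + 5)**2 = (-117)**2 = 13689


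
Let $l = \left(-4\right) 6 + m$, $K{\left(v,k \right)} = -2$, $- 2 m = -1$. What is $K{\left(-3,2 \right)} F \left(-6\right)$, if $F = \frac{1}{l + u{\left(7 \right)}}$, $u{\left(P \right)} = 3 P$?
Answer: $- \frac{24}{5} \approx -4.8$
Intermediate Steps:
$m = \frac{1}{2}$ ($m = \left(- \frac{1}{2}\right) \left(-1\right) = \frac{1}{2} \approx 0.5$)
$l = - \frac{47}{2}$ ($l = \left(-4\right) 6 + \frac{1}{2} = -24 + \frac{1}{2} = - \frac{47}{2} \approx -23.5$)
$F = - \frac{2}{5}$ ($F = \frac{1}{- \frac{47}{2} + 3 \cdot 7} = \frac{1}{- \frac{47}{2} + 21} = \frac{1}{- \frac{5}{2}} = - \frac{2}{5} \approx -0.4$)
$K{\left(-3,2 \right)} F \left(-6\right) = \left(-2\right) \left(- \frac{2}{5}\right) \left(-6\right) = \frac{4}{5} \left(-6\right) = - \frac{24}{5}$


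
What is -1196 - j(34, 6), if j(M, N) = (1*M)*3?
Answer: -1298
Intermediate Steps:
j(M, N) = 3*M (j(M, N) = M*3 = 3*M)
-1196 - j(34, 6) = -1196 - 3*34 = -1196 - 1*102 = -1196 - 102 = -1298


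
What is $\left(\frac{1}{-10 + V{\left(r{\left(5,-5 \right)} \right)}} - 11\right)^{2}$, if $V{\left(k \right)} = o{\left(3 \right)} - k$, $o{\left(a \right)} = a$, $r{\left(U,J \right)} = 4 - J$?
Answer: $\frac{31329}{256} \approx 122.38$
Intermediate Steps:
$V{\left(k \right)} = 3 - k$
$\left(\frac{1}{-10 + V{\left(r{\left(5,-5 \right)} \right)}} - 11\right)^{2} = \left(\frac{1}{-10 + \left(3 - \left(4 - -5\right)\right)} - 11\right)^{2} = \left(\frac{1}{-10 + \left(3 - \left(4 + 5\right)\right)} - 11\right)^{2} = \left(\frac{1}{-10 + \left(3 - 9\right)} - 11\right)^{2} = \left(\frac{1}{-10 - 6} - 11\right)^{2} = \left(\frac{1}{-16} - 11\right)^{2} = \left(- \frac{1}{16} - 11\right)^{2} = \left(- \frac{177}{16}\right)^{2} = \frac{31329}{256}$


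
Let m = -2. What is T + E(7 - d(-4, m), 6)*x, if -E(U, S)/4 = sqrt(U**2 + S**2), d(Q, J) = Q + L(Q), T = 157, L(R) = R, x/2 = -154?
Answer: 157 + 3696*sqrt(29) ≈ 20061.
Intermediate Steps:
x = -308 (x = 2*(-154) = -308)
d(Q, J) = 2*Q (d(Q, J) = Q + Q = 2*Q)
E(U, S) = -4*sqrt(S**2 + U**2) (E(U, S) = -4*sqrt(U**2 + S**2) = -4*sqrt(S**2 + U**2))
T + E(7 - d(-4, m), 6)*x = 157 - 4*sqrt(6**2 + (7 - 2*(-4))**2)*(-308) = 157 - 4*sqrt(36 + (7 - 1*(-8))**2)*(-308) = 157 - 4*sqrt(36 + (7 + 8)**2)*(-308) = 157 - 4*sqrt(36 + 15**2)*(-308) = 157 - 4*sqrt(36 + 225)*(-308) = 157 - 12*sqrt(29)*(-308) = 157 + 3696*sqrt(29)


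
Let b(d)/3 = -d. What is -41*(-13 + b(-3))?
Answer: 164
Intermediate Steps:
b(d) = -3*d (b(d) = 3*(-d) = -3*d)
-41*(-13 + b(-3)) = -41*(-13 - 3*(-3)) = -41*(-13 + 9) = -41*(-4) = 164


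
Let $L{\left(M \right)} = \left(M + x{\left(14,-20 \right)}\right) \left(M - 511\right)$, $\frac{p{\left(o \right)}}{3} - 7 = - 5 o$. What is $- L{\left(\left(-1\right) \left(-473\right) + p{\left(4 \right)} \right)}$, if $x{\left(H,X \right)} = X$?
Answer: $31878$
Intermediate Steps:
$p{\left(o \right)} = 21 - 15 o$ ($p{\left(o \right)} = 21 + 3 \left(- 5 o\right) = 21 - 15 o$)
$L{\left(M \right)} = \left(-511 + M\right) \left(-20 + M\right)$ ($L{\left(M \right)} = \left(M - 20\right) \left(M - 511\right) = \left(-20 + M\right) \left(-511 + M\right) = \left(-511 + M\right) \left(-20 + M\right)$)
$- L{\left(\left(-1\right) \left(-473\right) + p{\left(4 \right)} \right)} = - (10220 + \left(\left(-1\right) \left(-473\right) + \left(21 - 60\right)\right)^{2} - 531 \left(\left(-1\right) \left(-473\right) + \left(21 - 60\right)\right)) = - (10220 + \left(473 + \left(21 - 60\right)\right)^{2} - 531 \left(473 + \left(21 - 60\right)\right)) = - (10220 + \left(473 - 39\right)^{2} - 531 \left(473 - 39\right)) = - (10220 + 434^{2} - 230454) = - (10220 + 188356 - 230454) = \left(-1\right) \left(-31878\right) = 31878$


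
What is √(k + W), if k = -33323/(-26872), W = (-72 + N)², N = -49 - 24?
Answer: 11*√31370124234/13436 ≈ 145.00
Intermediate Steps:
N = -73
W = 21025 (W = (-72 - 73)² = (-145)² = 21025)
k = 33323/26872 (k = -33323*(-1/26872) = 33323/26872 ≈ 1.2401)
√(k + W) = √(33323/26872 + 21025) = √(565017123/26872) = 11*√31370124234/13436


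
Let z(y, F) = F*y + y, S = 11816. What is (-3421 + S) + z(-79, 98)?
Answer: 574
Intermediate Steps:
z(y, F) = y + F*y
(-3421 + S) + z(-79, 98) = (-3421 + 11816) - 79*(1 + 98) = 8395 - 79*99 = 8395 - 7821 = 574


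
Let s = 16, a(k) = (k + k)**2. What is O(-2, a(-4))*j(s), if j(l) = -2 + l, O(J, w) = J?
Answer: -28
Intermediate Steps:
a(k) = 4*k**2 (a(k) = (2*k)**2 = 4*k**2)
O(-2, a(-4))*j(s) = -2*(-2 + 16) = -2*14 = -28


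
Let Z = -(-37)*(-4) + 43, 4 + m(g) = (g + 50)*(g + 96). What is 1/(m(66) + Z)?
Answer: 1/18683 ≈ 5.3525e-5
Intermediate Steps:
m(g) = -4 + (50 + g)*(96 + g) (m(g) = -4 + (g + 50)*(g + 96) = -4 + (50 + g)*(96 + g))
Z = -105 (Z = -37*4 + 43 = -148 + 43 = -105)
1/(m(66) + Z) = 1/((4796 + 66**2 + 146*66) - 105) = 1/((4796 + 4356 + 9636) - 105) = 1/(18788 - 105) = 1/18683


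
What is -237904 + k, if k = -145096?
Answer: -383000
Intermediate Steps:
-237904 + k = -237904 - 145096 = -383000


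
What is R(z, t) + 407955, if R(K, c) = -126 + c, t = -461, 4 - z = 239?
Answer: 407368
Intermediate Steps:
z = -235 (z = 4 - 1*239 = 4 - 239 = -235)
R(z, t) + 407955 = (-126 - 461) + 407955 = -587 + 407955 = 407368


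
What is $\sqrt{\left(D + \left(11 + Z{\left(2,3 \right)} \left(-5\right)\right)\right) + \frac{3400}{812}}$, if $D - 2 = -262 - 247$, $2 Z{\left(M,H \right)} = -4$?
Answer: $\frac{4 i \sqrt{1240939}}{203} \approx 21.95 i$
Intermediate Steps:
$Z{\left(M,H \right)} = -2$ ($Z{\left(M,H \right)} = \frac{1}{2} \left(-4\right) = -2$)
$D = -507$ ($D = 2 - 509 = -507$)
$\sqrt{\left(D + \left(11 + Z{\left(2,3 \right)} \left(-5\right)\right)\right) + \frac{3400}{812}} = \sqrt{\left(-507 + \left(11 - -10\right)\right) + \frac{3400}{812}} = \sqrt{\left(-507 + \left(11 + 10\right)\right) + 3400 \cdot \frac{1}{812}} = \sqrt{\left(-507 + 21\right) + \frac{850}{203}} = \sqrt{-486 + \frac{850}{203}} = \sqrt{- \frac{97808}{203}} = \frac{4 i \sqrt{1240939}}{203}$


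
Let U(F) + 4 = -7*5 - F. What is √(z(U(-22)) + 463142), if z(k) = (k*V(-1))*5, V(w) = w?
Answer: √463227 ≈ 680.61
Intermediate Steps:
U(F) = -39 - F (U(F) = -4 + (-7*5 - F) = -4 + (-35 - F) = -39 - F)
z(k) = -5*k (z(k) = (k*(-1))*5 = -k*5 = -5*k)
√(z(U(-22)) + 463142) = √(-5*(-39 - 1*(-22)) + 463142) = √(-5*(-39 + 22) + 463142) = √(-5*(-17) + 463142) = √(85 + 463142) = √463227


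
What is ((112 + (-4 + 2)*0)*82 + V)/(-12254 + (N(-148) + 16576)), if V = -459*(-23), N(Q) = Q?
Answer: 19741/4174 ≈ 4.7295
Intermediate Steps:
V = 10557
((112 + (-4 + 2)*0)*82 + V)/(-12254 + (N(-148) + 16576)) = ((112 + (-4 + 2)*0)*82 + 10557)/(-12254 + (-148 + 16576)) = ((112 - 2*0)*82 + 10557)/(-12254 + 16428) = ((112 + 0)*82 + 10557)/4174 = (112*82 + 10557)*(1/4174) = (9184 + 10557)*(1/4174) = 19741*(1/4174) = 19741/4174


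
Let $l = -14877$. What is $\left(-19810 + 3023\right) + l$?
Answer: $-31664$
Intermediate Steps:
$\left(-19810 + 3023\right) + l = \left(-19810 + 3023\right) - 14877 = -16787 - 14877 = -31664$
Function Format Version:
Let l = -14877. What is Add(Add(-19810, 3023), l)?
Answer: -31664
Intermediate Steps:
Add(Add(-19810, 3023), l) = Add(Add(-19810, 3023), -14877) = Add(-16787, -14877) = -31664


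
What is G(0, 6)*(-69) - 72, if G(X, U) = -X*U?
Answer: -72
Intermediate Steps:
G(X, U) = -U*X
G(0, 6)*(-69) - 72 = -1*6*0*(-69) - 72 = 0*(-69) - 72 = 0 - 72 = -72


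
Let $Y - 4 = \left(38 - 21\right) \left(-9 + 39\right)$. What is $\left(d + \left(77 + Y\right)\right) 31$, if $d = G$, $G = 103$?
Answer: $21514$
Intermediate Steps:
$Y = 514$ ($Y = 4 + \left(38 - 21\right) \left(-9 + 39\right) = 4 + 17 \cdot 30 = 4 + 510 = 514$)
$d = 103$
$\left(d + \left(77 + Y\right)\right) 31 = \left(103 + \left(77 + 514\right)\right) 31 = \left(103 + 591\right) 31 = 694 \cdot 31 = 21514$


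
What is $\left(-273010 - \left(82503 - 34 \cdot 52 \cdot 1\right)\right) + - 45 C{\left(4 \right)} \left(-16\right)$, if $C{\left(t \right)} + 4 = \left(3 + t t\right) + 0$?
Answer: $-342945$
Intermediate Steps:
$C{\left(t \right)} = -1 + t^{2}$ ($C{\left(t \right)} = -4 + \left(\left(3 + t t\right) + 0\right) = -4 + \left(\left(3 + t^{2}\right) + 0\right) = -4 + \left(3 + t^{2}\right) = -1 + t^{2}$)
$\left(-273010 - \left(82503 - 34 \cdot 52 \cdot 1\right)\right) + - 45 C{\left(4 \right)} \left(-16\right) = \left(-273010 - \left(82503 - 34 \cdot 52 \cdot 1\right)\right) + - 45 \left(-1 + 4^{2}\right) \left(-16\right) = \left(-273010 + \left(1768 \cdot 1 - 82503\right)\right) + - 45 \left(-1 + 16\right) \left(-16\right) = \left(-273010 + \left(1768 - 82503\right)\right) + \left(-45\right) 15 \left(-16\right) = \left(-273010 - 80735\right) - -10800 = -353745 + 10800 = -342945$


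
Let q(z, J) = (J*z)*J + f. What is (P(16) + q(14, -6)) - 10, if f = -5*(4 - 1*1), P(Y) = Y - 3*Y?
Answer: 447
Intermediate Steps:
P(Y) = -2*Y
f = -15 (f = -5*(4 - 1) = -5*3 = -15)
q(z, J) = -15 + z*J² (q(z, J) = (J*z)*J - 15 = z*J² - 15 = -15 + z*J²)
(P(16) + q(14, -6)) - 10 = (-2*16 + (-15 + 14*(-6)²)) - 10 = (-32 + (-15 + 14*36)) - 10 = (-32 + (-15 + 504)) - 10 = (-32 + 489) - 10 = 457 - 10 = 447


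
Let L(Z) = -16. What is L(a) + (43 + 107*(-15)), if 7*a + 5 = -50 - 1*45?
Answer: -1578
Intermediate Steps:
a = -100/7 (a = -5/7 + (-50 - 1*45)/7 = -5/7 + (-50 - 45)/7 = -5/7 + (⅐)*(-95) = -5/7 - 95/7 = -100/7 ≈ -14.286)
L(a) + (43 + 107*(-15)) = -16 + (43 + 107*(-15)) = -16 + (43 - 1605) = -16 - 1562 = -1578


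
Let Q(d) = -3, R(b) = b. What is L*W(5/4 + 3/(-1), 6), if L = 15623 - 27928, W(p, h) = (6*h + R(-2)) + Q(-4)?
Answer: -381455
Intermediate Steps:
W(p, h) = -5 + 6*h (W(p, h) = (6*h - 2) - 3 = (-2 + 6*h) - 3 = -5 + 6*h)
L = -12305
L*W(5/4 + 3/(-1), 6) = -12305*(-5 + 6*6) = -12305*(-5 + 36) = -12305*31 = -381455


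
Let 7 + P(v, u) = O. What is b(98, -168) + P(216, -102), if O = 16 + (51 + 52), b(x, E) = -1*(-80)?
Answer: 192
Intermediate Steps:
b(x, E) = 80
O = 119 (O = 16 + 103 = 119)
P(v, u) = 112 (P(v, u) = -7 + 119 = 112)
b(98, -168) + P(216, -102) = 80 + 112 = 192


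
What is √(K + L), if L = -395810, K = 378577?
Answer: I*√17233 ≈ 131.27*I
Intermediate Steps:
√(K + L) = √(378577 - 395810) = √(-17233) = I*√17233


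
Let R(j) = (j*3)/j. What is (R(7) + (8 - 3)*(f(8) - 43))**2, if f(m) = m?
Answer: 29584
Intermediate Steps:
R(j) = 3 (R(j) = (3*j)/j = 3)
(R(7) + (8 - 3)*(f(8) - 43))**2 = (3 + (8 - 3)*(8 - 43))**2 = (3 + 5*(-35))**2 = (3 - 175)**2 = (-172)**2 = 29584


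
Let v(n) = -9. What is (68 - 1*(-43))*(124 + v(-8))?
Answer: 12765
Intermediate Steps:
(68 - 1*(-43))*(124 + v(-8)) = (68 - 1*(-43))*(124 - 9) = (68 + 43)*115 = 111*115 = 12765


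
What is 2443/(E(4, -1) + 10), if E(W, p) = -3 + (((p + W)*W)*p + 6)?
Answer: 2443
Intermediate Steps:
E(W, p) = 3 + W*p*(W + p) (E(W, p) = -3 + (((W + p)*W)*p + 6) = -3 + ((W*(W + p))*p + 6) = -3 + (W*p*(W + p) + 6) = -3 + (6 + W*p*(W + p)) = 3 + W*p*(W + p))
2443/(E(4, -1) + 10) = 2443/((3 + 4*(-1)**2 - 1*4**2) + 10) = 2443/((3 + 4*1 - 1*16) + 10) = 2443/((3 + 4 - 16) + 10) = 2443/(-9 + 10) = 2443/1 = 1*2443 = 2443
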